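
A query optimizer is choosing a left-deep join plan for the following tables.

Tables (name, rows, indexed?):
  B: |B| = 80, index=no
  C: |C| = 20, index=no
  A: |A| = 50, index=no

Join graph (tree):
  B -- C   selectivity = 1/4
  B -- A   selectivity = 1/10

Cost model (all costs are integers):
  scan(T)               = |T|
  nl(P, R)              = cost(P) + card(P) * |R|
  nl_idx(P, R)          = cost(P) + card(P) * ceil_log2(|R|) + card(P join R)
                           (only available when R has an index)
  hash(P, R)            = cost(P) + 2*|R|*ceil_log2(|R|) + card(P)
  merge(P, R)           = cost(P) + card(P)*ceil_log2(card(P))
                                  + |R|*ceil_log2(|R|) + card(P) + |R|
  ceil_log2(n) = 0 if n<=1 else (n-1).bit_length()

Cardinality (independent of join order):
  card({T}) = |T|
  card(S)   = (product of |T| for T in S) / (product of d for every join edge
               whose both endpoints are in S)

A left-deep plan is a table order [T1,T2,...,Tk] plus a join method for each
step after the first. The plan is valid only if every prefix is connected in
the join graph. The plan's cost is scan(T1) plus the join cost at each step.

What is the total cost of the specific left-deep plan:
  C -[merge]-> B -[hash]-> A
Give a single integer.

1780

step 1: scan C: cost=20, card=20
step 2: join B via merge
    card(P join B) = 20*80/(4) = 400
    cost = 20 + 20*5 + 80*7 + 20 + 80 = 780
step 3: join A via hash
    card(P join A) = 400*50/(10) = 2000
    cost = 780 + 2*50*6 + 400 = 1780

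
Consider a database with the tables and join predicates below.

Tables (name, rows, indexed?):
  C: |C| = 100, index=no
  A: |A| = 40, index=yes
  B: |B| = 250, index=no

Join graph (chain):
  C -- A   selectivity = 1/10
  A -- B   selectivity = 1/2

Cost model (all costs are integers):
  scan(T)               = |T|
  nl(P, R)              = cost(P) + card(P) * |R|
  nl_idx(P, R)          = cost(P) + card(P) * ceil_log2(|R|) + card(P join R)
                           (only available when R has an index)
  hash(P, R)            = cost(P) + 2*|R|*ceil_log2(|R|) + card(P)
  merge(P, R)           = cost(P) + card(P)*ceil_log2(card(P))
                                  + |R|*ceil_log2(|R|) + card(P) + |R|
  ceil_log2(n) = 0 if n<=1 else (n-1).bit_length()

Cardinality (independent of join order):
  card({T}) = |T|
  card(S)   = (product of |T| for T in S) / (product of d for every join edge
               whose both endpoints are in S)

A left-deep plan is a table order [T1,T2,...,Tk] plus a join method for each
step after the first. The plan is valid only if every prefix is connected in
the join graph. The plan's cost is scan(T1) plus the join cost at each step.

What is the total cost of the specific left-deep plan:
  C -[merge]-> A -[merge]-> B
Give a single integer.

7430

step 1: scan C: cost=100, card=100
step 2: join A via merge
    card(P join A) = 100*40/(10) = 400
    cost = 100 + 100*7 + 40*6 + 100 + 40 = 1180
step 3: join B via merge
    card(P join B) = 400*250/(2) = 50000
    cost = 1180 + 400*9 + 250*8 + 400 + 250 = 7430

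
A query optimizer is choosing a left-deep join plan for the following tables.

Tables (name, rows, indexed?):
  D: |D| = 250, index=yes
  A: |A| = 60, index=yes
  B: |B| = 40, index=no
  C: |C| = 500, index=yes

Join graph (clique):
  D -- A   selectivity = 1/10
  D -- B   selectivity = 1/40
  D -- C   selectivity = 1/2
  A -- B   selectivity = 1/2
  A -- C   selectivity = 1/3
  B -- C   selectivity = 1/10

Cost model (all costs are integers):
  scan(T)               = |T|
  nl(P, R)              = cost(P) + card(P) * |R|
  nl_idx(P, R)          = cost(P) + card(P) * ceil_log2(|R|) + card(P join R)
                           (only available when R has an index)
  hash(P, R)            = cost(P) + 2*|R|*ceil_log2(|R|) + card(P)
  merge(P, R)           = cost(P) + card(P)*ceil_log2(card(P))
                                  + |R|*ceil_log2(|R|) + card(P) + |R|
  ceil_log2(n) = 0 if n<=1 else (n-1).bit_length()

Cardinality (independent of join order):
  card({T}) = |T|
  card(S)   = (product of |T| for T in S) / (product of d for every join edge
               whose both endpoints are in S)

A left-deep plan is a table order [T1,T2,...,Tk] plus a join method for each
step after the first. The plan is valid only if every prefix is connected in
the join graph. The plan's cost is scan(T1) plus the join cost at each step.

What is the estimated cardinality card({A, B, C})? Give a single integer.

20000

Tables in S: A(60), B(40), C(500)
Edges inside S: A-B(d=2), A-C(d=3), B-C(d=10)
numerator = 60 * 40 * 500 = 1200000
denominator = 2 * 3 * 10 = 60
card(S) = 1200000 / 60 = 20000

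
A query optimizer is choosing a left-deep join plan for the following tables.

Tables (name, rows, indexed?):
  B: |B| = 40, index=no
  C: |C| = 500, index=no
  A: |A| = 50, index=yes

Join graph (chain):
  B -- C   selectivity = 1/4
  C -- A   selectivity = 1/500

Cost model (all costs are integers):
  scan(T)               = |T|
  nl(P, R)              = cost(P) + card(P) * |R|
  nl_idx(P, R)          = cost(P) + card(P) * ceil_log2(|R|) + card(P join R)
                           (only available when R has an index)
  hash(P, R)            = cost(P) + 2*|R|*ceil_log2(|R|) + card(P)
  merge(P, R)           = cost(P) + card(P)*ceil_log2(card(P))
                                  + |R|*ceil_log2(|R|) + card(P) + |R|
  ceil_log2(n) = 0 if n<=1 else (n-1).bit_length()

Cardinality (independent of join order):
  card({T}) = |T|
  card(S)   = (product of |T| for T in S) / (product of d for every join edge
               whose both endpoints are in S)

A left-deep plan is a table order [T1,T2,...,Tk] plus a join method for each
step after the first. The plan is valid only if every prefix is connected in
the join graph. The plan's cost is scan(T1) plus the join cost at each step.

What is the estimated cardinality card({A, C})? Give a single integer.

Tables in S: A(50), C(500)
Edges inside S: C-A(d=500)
numerator = 50 * 500 = 25000
denominator = 500 = 500
card(S) = 25000 / 500 = 50

50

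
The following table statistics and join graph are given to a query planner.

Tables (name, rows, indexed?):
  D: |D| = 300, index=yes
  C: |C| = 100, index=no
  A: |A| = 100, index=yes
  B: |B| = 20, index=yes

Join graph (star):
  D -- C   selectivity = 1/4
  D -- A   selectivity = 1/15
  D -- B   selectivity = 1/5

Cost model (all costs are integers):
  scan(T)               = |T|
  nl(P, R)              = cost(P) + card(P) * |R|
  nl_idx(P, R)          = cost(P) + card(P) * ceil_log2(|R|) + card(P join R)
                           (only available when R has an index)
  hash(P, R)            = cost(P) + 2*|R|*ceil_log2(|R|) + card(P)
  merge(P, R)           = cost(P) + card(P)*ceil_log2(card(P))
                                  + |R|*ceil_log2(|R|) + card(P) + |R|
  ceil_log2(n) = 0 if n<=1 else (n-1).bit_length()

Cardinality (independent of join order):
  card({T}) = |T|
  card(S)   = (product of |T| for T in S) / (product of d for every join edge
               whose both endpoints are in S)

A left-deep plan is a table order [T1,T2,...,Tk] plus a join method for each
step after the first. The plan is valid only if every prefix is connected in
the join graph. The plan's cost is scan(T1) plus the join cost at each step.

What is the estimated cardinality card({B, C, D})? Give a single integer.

Tables in S: B(20), C(100), D(300)
Edges inside S: D-C(d=4), D-B(d=5)
numerator = 20 * 100 * 300 = 600000
denominator = 4 * 5 = 20
card(S) = 600000 / 20 = 30000

30000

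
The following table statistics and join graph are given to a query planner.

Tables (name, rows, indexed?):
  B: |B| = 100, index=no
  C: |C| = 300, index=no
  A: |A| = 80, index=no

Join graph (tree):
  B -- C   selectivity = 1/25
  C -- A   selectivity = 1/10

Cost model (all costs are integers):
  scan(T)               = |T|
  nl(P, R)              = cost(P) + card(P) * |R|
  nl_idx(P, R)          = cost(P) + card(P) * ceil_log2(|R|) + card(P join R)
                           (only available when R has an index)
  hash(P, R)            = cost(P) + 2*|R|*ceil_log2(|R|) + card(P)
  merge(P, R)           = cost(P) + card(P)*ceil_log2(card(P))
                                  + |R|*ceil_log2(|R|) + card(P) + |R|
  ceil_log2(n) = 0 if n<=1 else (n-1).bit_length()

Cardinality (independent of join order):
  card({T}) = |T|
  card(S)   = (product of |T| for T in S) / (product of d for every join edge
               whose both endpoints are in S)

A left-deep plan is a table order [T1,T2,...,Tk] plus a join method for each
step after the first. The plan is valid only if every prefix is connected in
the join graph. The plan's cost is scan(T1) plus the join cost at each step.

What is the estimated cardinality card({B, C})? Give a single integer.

Tables in S: B(100), C(300)
Edges inside S: B-C(d=25)
numerator = 100 * 300 = 30000
denominator = 25 = 25
card(S) = 30000 / 25 = 1200

1200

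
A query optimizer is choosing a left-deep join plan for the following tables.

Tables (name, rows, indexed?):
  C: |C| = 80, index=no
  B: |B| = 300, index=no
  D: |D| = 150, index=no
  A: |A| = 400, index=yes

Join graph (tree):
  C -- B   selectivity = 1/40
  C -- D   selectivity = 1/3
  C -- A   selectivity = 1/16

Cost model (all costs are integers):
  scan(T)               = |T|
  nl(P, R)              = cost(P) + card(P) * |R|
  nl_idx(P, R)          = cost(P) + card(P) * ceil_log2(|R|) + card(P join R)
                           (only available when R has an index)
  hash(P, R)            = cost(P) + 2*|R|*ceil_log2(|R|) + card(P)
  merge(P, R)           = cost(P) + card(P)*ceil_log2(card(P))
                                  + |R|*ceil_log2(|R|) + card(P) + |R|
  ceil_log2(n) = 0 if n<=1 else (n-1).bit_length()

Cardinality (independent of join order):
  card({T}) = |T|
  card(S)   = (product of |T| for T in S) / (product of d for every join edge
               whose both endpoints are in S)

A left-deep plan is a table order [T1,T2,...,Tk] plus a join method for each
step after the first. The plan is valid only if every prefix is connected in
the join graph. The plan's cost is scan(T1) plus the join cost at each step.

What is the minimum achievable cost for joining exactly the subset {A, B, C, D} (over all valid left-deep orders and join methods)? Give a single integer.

26720

Selinger DP over subsets of {A,B,C,D}:
  {C}: scan cost=80, card=80
  {B}: scan cost=300, card=300
  {D}: scan cost=150, card=150
  {A}: scan cost=400, card=400
  {BC}: card=600; try (C,hash)→1720, (B,merge)→3720, (C,merge)→3940, (B,hash)→5560, (B,nl)→24080, (C,nl)→24300; best=1720 via (C,hash)
  {CD}: card=4000; try (C,hash)→1420, (D,merge)→2070, (C,merge)→2140, (D,hash)→2560, (D,nl)→12080, (C,nl)→12150; best=1420 via (C,hash)
  {AC}: card=2000; try (C,hash)→1920, (A,nl_idx)→2800, (A,merge)→4720, (C,merge)→5040, (A,hash)→7360, (A,nl)→32080 …(+1); best=1920 via (C,hash)
  {BCD}: card=30000; try (D,hash)→4720, (D,merge)→9670, (B,hash)→10820, (B,merge)→56420, (D,nl)→91720, (B,nl)→1201420; best=4720 via (D,hash)
  {ABC}: card=15000; try (B,hash)→9320, (A,hash)→9520, (A,merge)→12320, (A,nl_idx)→22120, (B,merge)→28920, (A,nl)→241720 …(+1); best=9320 via (B,hash)
  {ACD}: card=100000; try (D,hash)→6320, (A,hash)→12620, (D,merge)→27270, (A,merge)→57420, (A,nl_idx)→137420, (D,nl)→301920 …(+1); best=6320 via (D,hash)
  {ABCD}: card=750000; try (D,hash)→26720, (A,hash)→41920, (B,hash)→111720, (D,merge)→235670, (A,merge)→488720, (A,nl_idx)→1024720 …(+4); best=26720 via (D,hash)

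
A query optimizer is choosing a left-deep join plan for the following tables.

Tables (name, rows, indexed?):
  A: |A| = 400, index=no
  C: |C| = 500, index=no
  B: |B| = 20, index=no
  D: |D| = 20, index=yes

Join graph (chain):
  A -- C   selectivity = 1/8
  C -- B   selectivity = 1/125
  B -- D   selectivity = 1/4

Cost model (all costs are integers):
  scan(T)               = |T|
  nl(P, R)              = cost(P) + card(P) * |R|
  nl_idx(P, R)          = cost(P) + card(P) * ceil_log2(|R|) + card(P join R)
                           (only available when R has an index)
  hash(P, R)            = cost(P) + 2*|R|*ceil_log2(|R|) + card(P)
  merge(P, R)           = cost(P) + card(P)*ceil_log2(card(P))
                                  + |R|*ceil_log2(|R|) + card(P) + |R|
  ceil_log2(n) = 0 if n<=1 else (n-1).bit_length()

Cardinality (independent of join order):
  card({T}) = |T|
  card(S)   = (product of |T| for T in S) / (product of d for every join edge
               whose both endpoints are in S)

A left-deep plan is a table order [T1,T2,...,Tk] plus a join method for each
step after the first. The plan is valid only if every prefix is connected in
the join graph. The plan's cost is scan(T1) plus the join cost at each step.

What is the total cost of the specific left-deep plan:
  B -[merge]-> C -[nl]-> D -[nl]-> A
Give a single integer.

step 1: scan B: cost=20, card=20
step 2: join C via merge
    card(P join C) = 20*500/(125) = 80
    cost = 20 + 20*5 + 500*9 + 20 + 500 = 5140
step 3: join D via nl
    card(P join D) = 80*20/(4) = 400
    cost = 5140 + 80*20 = 6740
step 4: join A via nl
    card(P join A) = 400*400/(8) = 20000
    cost = 6740 + 400*400 = 166740

166740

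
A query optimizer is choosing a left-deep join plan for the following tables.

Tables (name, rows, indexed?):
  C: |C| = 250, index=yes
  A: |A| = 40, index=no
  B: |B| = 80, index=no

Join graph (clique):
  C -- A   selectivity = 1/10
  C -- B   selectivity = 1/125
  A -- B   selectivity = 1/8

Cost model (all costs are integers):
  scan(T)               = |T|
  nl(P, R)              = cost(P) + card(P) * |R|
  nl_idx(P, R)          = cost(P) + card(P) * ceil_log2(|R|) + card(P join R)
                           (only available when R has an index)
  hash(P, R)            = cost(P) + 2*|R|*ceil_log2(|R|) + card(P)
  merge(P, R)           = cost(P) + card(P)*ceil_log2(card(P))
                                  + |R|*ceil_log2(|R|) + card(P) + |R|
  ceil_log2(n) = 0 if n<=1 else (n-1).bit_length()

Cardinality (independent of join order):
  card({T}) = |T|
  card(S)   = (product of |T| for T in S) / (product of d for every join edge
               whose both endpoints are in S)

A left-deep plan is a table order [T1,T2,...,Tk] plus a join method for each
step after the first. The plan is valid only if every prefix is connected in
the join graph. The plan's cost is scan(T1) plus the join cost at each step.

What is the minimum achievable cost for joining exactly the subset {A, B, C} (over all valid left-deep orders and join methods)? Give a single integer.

Selinger DP over subsets of {A,B,C}:
  {C}: scan cost=250, card=250
  {A}: scan cost=40, card=40
  {B}: scan cost=80, card=80
  {AC}: card=1000; try (A,hash)→980, (C,nl_idx)→1360, (C,merge)→2570, (A,merge)→2780, (C,hash)→4080, (C,nl)→10040 …(+1); best=980 via (A,hash)
  {BC}: card=160; try (C,nl_idx)→880, (B,hash)→1620, (C,merge)→2970, (B,merge)→3140, (C,hash)→4160, (C,nl)→20080 …(+1); best=880 via (C,nl_idx)
  {AB}: card=400; try (A,hash)→640, (B,merge)→960, (A,merge)→1000, (B,hash)→1200, (B,nl)→3240, (A,nl)→3280; best=640 via (A,hash)
  {ABC}: card=80; try (A,hash)→1520, (A,merge)→2600, (B,hash)→3100, (C,nl_idx)→3920, (C,hash)→5040, (C,merge)→6890 …(+4); best=1520 via (A,hash)

1520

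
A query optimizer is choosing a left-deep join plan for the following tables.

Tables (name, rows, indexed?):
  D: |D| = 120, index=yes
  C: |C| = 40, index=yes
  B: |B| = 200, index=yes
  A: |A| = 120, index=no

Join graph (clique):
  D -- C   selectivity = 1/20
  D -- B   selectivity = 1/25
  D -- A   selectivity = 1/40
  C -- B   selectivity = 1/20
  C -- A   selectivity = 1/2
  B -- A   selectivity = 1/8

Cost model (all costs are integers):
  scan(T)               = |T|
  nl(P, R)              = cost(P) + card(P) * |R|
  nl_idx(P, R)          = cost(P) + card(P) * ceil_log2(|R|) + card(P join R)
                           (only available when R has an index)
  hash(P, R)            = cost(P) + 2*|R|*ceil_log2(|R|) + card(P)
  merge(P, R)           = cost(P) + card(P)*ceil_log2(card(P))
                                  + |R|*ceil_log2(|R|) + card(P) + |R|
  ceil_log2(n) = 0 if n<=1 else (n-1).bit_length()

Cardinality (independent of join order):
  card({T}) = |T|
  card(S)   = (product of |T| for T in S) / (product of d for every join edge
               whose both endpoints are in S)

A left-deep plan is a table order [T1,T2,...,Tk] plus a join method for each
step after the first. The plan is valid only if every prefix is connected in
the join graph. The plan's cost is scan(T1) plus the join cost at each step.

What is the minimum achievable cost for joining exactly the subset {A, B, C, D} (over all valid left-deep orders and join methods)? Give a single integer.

Selinger DP over subsets of {A,B,C,D}:
  {D}: scan cost=120, card=120
  {C}: scan cost=40, card=40
  {B}: scan cost=200, card=200
  {A}: scan cost=120, card=120
  {CD}: card=240; try (D,nl_idx)→560, (C,hash)→720, (C,nl_idx)→1080, (D,merge)→1280, (C,merge)→1360, (D,hash)→1760 …(+2); best=560 via (D,nl_idx)
  {BD}: card=960; try (B,nl_idx)→2040, (D,hash)→2080, (D,nl_idx)→2560, (B,merge)→2880, (D,merge)→2960, (B,hash)→3440 …(+2); best=2040 via (B,nl_idx)
  {AD}: card=360; try (D,nl_idx)→1320, (D,hash)→1920, (A,hash)→1920, (D,merge)→2040, (A,merge)→2040, (D,nl)→14520 …(+1); best=1320 via (D,nl_idx)
  {BC}: card=400; try (B,nl_idx)→760, (C,hash)→880, (C,nl_idx)→1800, (B,merge)→2120, (C,merge)→2280, (B,hash)→3280 …(+2); best=760 via (B,nl_idx)
  {AC}: card=2400; try (C,hash)→720, (A,merge)→1280, (C,merge)→1360, (A,hash)→1760, (C,nl_idx)→3240, (A,nl)→4840 …(+1); best=720 via (C,hash)
  {AB}: card=3000; try (A,hash)→2080, (B,merge)→2880, (A,merge)→2960, (B,hash)→3440, (B,nl_idx)→4080, (B,nl)→24120 …(+1); best=2080 via (A,hash)
  {BCD}: card=96; try (B,nl_idx)→2576, (D,hash)→2840, (C,hash)→3480, (D,nl_idx)→3656, (B,hash)→4000, (B,merge)→4520 …(+6); best=2576 via (B,nl_idx)
  {ACD}: card=360; try (C,hash)→2160, (A,hash)→2480, (A,merge)→3680, (C,nl_idx)→3840, (D,hash)→4800, (C,merge)→5200 …(+5); best=2160 via (C,hash)
  {ABD}: card=360; try (B,nl_idx)→4560, (A,hash)→4680, (B,hash)→4880, (B,merge)→6720, (D,hash)→6760, (A,merge)→13560 …(+5); best=4560 via (B,nl_idx)
  {ABC}: card=3000; try (A,hash)→2840, (C,hash)→5560, (A,merge)→5720, (B,hash)→6320, (B,nl_idx)→22920, (C,nl_idx)→23080 …(+5); best=2840 via (A,hash)
  {ABCD}: card=18; try (A,merge)→4304, (A,hash)→4352, (B,nl_idx)→5058, (C,hash)→5400, (B,hash)→5720, (C,nl_idx)→6738 …(+9); best=4304 via (A,merge)

4304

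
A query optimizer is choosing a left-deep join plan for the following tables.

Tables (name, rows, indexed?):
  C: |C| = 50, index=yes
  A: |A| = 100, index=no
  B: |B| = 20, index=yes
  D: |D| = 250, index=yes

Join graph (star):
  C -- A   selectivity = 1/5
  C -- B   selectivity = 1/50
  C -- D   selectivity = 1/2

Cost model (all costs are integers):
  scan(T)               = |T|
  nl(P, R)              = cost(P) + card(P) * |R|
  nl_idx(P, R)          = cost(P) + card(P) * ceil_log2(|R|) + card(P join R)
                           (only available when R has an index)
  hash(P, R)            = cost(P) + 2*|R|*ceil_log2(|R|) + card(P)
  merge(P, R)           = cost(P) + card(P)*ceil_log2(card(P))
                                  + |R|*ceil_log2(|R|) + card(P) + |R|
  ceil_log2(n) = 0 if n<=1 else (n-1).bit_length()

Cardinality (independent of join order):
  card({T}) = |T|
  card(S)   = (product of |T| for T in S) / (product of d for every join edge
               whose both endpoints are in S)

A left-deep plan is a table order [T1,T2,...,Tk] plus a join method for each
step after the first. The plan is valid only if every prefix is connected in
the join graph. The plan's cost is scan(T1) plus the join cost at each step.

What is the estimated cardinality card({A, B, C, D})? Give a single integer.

Tables in S: A(100), B(20), C(50), D(250)
Edges inside S: C-A(d=5), C-B(d=50), C-D(d=2)
numerator = 100 * 20 * 50 * 250 = 25000000
denominator = 5 * 50 * 2 = 500
card(S) = 25000000 / 500 = 50000

50000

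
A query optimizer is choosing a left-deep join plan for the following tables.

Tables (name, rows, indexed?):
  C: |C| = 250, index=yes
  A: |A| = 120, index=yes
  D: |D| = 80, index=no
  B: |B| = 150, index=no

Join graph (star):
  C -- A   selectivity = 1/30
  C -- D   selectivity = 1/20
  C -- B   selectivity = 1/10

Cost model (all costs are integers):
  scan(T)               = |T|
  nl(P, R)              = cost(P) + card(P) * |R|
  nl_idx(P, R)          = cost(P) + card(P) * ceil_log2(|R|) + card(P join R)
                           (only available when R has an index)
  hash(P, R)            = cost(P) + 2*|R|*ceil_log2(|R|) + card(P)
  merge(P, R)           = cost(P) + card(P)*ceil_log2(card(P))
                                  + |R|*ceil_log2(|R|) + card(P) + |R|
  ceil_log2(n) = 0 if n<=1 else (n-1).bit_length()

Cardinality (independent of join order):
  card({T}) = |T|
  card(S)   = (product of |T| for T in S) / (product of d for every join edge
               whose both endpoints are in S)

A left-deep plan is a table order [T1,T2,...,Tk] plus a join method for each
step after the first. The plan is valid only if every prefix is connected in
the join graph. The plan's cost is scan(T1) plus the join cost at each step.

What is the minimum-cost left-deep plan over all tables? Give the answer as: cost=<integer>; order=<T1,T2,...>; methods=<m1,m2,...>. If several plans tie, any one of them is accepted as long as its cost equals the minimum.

Selinger DP (subsets sized 1..n):
  {C}: scan cost=250, card=250
  {A}: scan cost=120, card=120
  {D}: scan cost=80, card=80
  {B}: scan cost=150, card=150
  {AC}: card=1000; try (C,nl_idx)→2080, (A,hash)→2180, (A,nl_idx)→3000, (C,merge)→3330, (A,merge)→3460, (C,hash)→4240 …(+2); best=2080 via (C,nl_idx)
  {CD}: card=1000; try (D,hash)→1620, (C,nl_idx)→1720, (C,merge)→2970, (D,merge)→3140, (C,hash)→4160, (C,nl)→20080 …(+1); best=1620 via (D,hash)
  {BC}: card=3750; try (B,hash)→2900, (C,merge)→3750, (B,merge)→3850, (C,hash)→4300, (C,nl_idx)→5100, (C,nl)→37650 …(+1); best=2900 via (B,hash)
  {ACD}: card=4000; try (D,hash)→4200, (A,hash)→4300, (A,nl_idx)→12620, (A,merge)→13580, (D,merge)→13720, (D,nl)→82080 …(+1); best=4200 via (D,hash)
  {ABC}: card=15000; try (B,hash)→5480, (A,hash)→8330, (B,merge)→14430, (A,nl_idx)→44150, (A,merge)→52610, (B,nl)→152080 …(+1); best=5480 via (B,hash)
  {BCD}: card=15000; try (B,hash)→5020, (D,hash)→7770, (B,merge)→13970, (D,merge)→52290, (B,nl)→151620, (D,nl)→302900; best=5020 via (B,hash)
  {ABCD}: card=60000; try (B,hash)→10600, (D,hash)→21600, (A,hash)→21700, (B,merge)→57550, (A,nl_idx)→170020, (A,merge)→230980 …(+4); best=10600 via (B,hash)

cost=10600; order=A,C,D,B; methods=nl_idx,hash,hash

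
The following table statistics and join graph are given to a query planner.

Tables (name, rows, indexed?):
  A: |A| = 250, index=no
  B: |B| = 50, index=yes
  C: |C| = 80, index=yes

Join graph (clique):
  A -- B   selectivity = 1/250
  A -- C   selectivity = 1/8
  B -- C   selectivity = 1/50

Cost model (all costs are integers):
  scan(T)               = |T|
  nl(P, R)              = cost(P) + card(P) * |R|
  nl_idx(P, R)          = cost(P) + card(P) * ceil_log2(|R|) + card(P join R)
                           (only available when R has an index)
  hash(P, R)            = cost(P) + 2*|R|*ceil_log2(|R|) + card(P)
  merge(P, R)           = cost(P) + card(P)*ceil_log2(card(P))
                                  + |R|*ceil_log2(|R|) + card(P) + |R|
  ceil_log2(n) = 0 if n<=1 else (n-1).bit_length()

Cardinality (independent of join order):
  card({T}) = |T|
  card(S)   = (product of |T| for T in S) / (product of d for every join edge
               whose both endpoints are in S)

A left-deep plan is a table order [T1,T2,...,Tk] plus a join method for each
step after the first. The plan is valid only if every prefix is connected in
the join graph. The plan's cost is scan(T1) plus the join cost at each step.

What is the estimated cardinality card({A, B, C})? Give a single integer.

10

Tables in S: A(250), B(50), C(80)
Edges inside S: A-B(d=250), A-C(d=8), B-C(d=50)
numerator = 250 * 50 * 80 = 1000000
denominator = 250 * 8 * 50 = 100000
card(S) = 1000000 / 100000 = 10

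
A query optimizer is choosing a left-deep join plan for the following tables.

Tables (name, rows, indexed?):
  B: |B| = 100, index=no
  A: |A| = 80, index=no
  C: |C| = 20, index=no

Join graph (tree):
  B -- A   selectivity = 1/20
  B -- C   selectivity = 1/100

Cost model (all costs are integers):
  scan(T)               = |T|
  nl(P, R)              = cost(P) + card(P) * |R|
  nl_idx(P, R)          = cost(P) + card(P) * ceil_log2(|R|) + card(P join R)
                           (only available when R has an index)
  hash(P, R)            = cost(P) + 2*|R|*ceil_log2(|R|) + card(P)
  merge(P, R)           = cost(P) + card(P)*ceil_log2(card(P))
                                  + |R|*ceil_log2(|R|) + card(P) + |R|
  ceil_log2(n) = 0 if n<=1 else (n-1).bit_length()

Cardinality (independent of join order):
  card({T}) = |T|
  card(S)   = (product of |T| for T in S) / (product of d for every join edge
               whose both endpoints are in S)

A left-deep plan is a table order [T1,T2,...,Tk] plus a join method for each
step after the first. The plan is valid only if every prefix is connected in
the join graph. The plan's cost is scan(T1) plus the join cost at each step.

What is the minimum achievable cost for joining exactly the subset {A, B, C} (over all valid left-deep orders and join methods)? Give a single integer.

Selinger DP over subsets of {A,B,C}:
  {B}: scan cost=100, card=100
  {A}: scan cost=80, card=80
  {C}: scan cost=20, card=20
  {AB}: card=400; try (A,hash)→1320, (B,merge)→1520, (A,merge)→1540, (B,hash)→1560, (B,nl)→8080, (A,nl)→8100; best=1320 via (A,hash)
  {BC}: card=20; try (C,hash)→400, (B,merge)→940, (C,merge)→1020, (B,hash)→1440, (B,nl)→2020, (C,nl)→2100; best=400 via (C,hash)
  {ABC}: card=80; try (A,merge)→1160, (A,hash)→1540, (C,hash)→1920, (A,nl)→2000, (C,merge)→5440, (C,nl)→9320; best=1160 via (A,merge)

1160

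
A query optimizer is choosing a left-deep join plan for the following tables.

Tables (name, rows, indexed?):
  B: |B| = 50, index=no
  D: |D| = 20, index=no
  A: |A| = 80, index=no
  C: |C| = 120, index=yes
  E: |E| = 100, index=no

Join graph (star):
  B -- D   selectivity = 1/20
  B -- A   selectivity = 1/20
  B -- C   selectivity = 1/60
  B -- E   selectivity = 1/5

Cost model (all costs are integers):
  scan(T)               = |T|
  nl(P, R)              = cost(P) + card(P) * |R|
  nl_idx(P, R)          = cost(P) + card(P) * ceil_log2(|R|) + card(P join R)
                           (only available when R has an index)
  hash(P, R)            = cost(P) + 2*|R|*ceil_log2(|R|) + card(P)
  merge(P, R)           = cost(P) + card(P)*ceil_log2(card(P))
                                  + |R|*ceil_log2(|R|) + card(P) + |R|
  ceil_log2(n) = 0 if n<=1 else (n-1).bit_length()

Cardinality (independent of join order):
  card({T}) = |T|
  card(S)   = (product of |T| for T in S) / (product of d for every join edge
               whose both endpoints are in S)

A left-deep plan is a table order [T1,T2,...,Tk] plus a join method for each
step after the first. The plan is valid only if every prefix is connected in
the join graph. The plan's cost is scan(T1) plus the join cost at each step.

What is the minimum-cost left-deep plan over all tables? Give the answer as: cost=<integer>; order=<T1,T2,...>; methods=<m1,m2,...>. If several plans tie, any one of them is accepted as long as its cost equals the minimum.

cost=3770; order=B,D,C,A,E; methods=hash,nl_idx,hash,hash

Selinger DP (subsets sized 1..n):
  {B}: scan cost=50, card=50
  {D}: scan cost=20, card=20
  {A}: scan cost=80, card=80
  {C}: scan cost=120, card=120
  {E}: scan cost=100, card=100
  {BD}: card=50; try (D,hash)→300, (B,merge)→490, (D,merge)→520, (B,hash)→640, (B,nl)→1020, (D,nl)→1050; best=300 via (D,hash)
  {AB}: card=200; try (B,hash)→760, (A,merge)→1040, (B,merge)→1070, (A,hash)→1220, (A,nl)→4050, (B,nl)→4080; best=760 via (B,hash)
  {BC}: card=100; try (C,nl_idx)→500, (B,hash)→840, (C,merge)→1360, (B,merge)→1430, (C,hash)→1780, (C,nl)→6050 …(+1); best=500 via (C,nl_idx)
  {BE}: card=1000; try (B,hash)→800, (E,merge)→1200, (B,merge)→1250, (E,hash)→1500, (E,nl)→5050, (B,nl)→5100; best=800 via (B,hash)
  {ABD}: card=200; try (D,hash)→1160, (A,merge)→1290, (A,hash)→1470, (D,merge)→2680, (A,nl)→4300, (D,nl)→4760; best=1160 via (D,hash)
  {BCD}: card=100; try (C,nl_idx)→750, (D,hash)→800, (D,merge)→1420, (C,merge)→1610, (C,hash)→2030, (D,nl)→2500 …(+1); best=750 via (C,nl_idx)
  {BDE}: card=1000; try (E,merge)→1450, (E,hash)→1750, (D,hash)→2000, (E,nl)→5300, (D,merge)→11920, (D,nl)→20800; best=1450 via (E,merge)
  {ABC}: card=400; try (A,hash)→1720, (A,merge)→1940, (C,nl_idx)→2560, (C,hash)→2640, (C,merge)→3520, (A,nl)→8500 …(+1); best=1720 via (A,hash)
  {ABE}: card=4000; try (E,hash)→2360, (A,hash)→2920, (E,merge)→3360, (A,merge)→12440, (E,nl)→20760, (A,nl)→80800; best=2360 via (E,hash)
  {BCE}: card=2000; try (E,hash)→2000, (E,merge)→2100, (C,hash)→3480, (C,nl_idx)→9800, (E,nl)→10500, (C,merge)→12760 …(+1); best=2000 via (E,hash)
  {ABCD}: card=400; try (A,hash)→1970, (A,merge)→2190, (D,hash)→2320, (C,nl_idx)→2960, (C,hash)→3040, (C,merge)→3920 …(+4); best=1970 via (A,hash)
  {ABDE}: card=4000; try (E,hash)→2760, (A,hash)→3570, (E,merge)→3760, (D,hash)→6560, (A,merge)→13090, (E,nl)→21160 …(+3); best=2760 via (E,hash)
  {BCDE}: card=2000; try (E,hash)→2250, (E,merge)→2350, (C,hash)→4130, (D,hash)→4200, (C,nl_idx)→10450, (E,nl)→10750 …(+4); best=2250 via (E,hash)
  {ABCE}: card=8000; try (E,hash)→3520, (A,hash)→5120, (E,merge)→6520, (C,hash)→8040, (A,merge)→26640, (C,nl_idx)→38360 …(+4); best=3520 via (E,hash)
  {ABCDE}: card=8000; try (E,hash)→3770, (A,hash)→5370, (E,merge)→6770, (C,hash)→8440, (D,hash)→11720, (A,merge)→26890 …(+7); best=3770 via (E,hash)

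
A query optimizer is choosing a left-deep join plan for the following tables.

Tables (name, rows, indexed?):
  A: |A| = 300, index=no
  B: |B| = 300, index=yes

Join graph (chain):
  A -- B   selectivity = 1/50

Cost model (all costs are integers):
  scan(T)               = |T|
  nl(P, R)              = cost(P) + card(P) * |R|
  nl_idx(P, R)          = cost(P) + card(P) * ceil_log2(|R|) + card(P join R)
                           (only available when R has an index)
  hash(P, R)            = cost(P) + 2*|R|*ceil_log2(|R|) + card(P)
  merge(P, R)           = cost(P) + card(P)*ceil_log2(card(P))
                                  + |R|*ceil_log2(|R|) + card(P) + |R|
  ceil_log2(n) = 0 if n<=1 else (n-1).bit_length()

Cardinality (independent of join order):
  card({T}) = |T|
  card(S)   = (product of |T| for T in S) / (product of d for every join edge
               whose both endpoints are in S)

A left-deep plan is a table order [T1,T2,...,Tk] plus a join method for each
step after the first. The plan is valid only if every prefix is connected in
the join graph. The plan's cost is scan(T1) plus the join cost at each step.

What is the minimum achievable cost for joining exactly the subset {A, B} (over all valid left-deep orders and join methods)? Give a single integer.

4800

Selinger DP over subsets of {A,B}:
  {A}: scan cost=300, card=300
  {B}: scan cost=300, card=300
  {AB}: card=1800; try (B,nl_idx)→4800, (B,hash)→6000, (A,hash)→6000, (B,merge)→6300, (A,merge)→6300, (B,nl)→90300 …(+1); best=4800 via (B,nl_idx)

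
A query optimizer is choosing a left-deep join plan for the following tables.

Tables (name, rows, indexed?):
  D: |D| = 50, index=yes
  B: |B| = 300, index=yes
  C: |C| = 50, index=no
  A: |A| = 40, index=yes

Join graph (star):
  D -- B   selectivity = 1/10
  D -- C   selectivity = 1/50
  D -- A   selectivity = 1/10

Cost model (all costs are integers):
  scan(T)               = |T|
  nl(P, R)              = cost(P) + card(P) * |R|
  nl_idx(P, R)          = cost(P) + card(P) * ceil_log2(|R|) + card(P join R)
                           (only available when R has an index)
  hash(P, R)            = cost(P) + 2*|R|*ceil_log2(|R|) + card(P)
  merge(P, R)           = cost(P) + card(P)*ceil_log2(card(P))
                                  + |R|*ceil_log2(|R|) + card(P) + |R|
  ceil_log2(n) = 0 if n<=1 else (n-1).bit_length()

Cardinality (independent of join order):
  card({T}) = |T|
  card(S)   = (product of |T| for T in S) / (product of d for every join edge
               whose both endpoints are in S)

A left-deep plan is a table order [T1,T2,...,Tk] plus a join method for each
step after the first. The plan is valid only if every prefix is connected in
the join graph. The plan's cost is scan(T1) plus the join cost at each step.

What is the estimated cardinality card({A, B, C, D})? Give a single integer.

6000

Tables in S: A(40), B(300), C(50), D(50)
Edges inside S: D-B(d=10), D-C(d=50), D-A(d=10)
numerator = 40 * 300 * 50 * 50 = 30000000
denominator = 10 * 50 * 10 = 5000
card(S) = 30000000 / 5000 = 6000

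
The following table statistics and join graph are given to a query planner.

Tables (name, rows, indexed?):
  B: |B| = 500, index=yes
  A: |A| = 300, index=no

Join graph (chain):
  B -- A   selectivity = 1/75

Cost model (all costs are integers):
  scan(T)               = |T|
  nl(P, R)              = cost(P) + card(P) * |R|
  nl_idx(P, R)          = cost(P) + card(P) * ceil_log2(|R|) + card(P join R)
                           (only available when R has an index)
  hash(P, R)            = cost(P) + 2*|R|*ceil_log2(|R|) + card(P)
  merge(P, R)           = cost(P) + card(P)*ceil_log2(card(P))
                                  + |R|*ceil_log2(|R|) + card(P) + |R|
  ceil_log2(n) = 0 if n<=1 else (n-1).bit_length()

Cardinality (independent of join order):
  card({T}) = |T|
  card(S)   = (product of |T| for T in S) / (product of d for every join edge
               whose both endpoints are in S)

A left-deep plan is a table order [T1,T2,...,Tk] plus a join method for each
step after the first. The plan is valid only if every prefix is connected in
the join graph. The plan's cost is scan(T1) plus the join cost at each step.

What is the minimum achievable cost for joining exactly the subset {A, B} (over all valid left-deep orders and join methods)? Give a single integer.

Selinger DP over subsets of {A,B}:
  {B}: scan cost=500, card=500
  {A}: scan cost=300, card=300
  {AB}: card=2000; try (B,nl_idx)→5000, (A,hash)→6400, (B,merge)→8300, (A,merge)→8500, (B,hash)→9600, (B,nl)→150300 …(+1); best=5000 via (B,nl_idx)

5000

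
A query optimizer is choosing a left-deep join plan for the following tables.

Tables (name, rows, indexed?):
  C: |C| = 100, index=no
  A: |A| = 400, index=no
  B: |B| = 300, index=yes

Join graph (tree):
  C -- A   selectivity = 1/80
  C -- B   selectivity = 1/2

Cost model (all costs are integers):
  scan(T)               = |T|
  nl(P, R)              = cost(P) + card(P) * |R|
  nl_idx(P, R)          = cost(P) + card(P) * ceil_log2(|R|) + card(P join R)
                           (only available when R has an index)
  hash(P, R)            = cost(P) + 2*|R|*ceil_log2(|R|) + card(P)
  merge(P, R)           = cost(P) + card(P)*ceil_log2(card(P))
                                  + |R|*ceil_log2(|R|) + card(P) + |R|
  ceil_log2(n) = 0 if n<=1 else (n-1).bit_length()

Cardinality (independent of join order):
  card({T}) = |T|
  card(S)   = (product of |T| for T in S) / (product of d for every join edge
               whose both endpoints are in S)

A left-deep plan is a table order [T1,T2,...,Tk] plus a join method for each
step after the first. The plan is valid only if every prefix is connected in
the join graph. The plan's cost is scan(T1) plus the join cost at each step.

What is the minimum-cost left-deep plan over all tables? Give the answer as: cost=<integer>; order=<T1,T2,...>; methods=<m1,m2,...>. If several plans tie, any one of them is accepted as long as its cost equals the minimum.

cost=8100; order=A,C,B; methods=hash,hash

Selinger DP (subsets sized 1..n):
  {C}: scan cost=100, card=100
  {A}: scan cost=400, card=400
  {B}: scan cost=300, card=300
  {AC}: card=500; try (C,hash)→2200, (A,merge)→4900, (C,merge)→5200, (A,hash)→7400, (A,nl)→40100, (C,nl)→40400; best=2200 via (C,hash)
  {BC}: card=15000; try (C,hash)→2000, (B,merge)→3900, (C,merge)→4100, (B,hash)→5600, (B,nl_idx)→16000, (B,nl)→30100 …(+1); best=2000 via (C,hash)
  {ABC}: card=75000; try (B,hash)→8100, (B,merge)→10200, (A,hash)→24200, (B,nl_idx)→81700, (B,nl)→152200, (A,merge)→231000 …(+1); best=8100 via (B,hash)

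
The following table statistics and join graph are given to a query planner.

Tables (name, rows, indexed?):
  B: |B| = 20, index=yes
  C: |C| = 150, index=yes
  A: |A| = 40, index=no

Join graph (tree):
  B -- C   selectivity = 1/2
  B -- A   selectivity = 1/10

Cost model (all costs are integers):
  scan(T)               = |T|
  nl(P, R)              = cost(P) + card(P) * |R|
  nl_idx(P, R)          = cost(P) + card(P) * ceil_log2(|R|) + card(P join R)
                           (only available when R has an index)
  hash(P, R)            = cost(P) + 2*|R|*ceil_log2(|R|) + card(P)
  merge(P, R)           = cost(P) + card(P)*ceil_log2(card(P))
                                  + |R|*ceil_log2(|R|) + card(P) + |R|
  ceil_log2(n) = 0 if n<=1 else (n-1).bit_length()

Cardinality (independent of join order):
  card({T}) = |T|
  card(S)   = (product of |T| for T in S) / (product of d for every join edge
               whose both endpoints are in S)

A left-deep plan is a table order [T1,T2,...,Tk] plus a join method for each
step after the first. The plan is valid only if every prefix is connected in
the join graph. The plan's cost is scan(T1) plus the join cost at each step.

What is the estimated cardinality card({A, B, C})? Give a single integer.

6000

Tables in S: A(40), B(20), C(150)
Edges inside S: B-C(d=2), B-A(d=10)
numerator = 40 * 20 * 150 = 120000
denominator = 2 * 10 = 20
card(S) = 120000 / 20 = 6000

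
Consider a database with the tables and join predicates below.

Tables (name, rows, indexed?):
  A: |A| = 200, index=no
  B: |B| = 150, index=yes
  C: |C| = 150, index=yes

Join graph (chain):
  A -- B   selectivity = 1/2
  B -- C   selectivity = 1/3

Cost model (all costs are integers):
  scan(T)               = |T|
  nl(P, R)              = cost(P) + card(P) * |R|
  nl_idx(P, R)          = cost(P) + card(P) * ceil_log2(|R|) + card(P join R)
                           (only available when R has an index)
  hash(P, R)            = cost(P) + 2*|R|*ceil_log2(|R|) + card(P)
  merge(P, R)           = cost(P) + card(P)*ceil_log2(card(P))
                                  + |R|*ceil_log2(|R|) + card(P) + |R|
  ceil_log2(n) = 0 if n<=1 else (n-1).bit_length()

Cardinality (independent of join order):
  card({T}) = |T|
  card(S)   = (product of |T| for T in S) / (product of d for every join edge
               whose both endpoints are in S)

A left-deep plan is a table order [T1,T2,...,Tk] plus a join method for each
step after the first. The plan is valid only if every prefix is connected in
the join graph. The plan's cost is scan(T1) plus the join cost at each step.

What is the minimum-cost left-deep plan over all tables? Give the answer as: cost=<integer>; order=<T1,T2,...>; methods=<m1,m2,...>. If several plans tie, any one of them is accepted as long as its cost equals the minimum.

Selinger DP (subsets sized 1..n):
  {A}: scan cost=200, card=200
  {B}: scan cost=150, card=150
  {C}: scan cost=150, card=150
  {AB}: card=15000; try (B,hash)→2800, (A,merge)→3300, (B,merge)→3350, (A,hash)→3500, (B,nl_idx)→16800, (A,nl)→30150 …(+1); best=2800 via (B,hash)
  {BC}: card=7500; try (C,hash)→2700, (B,hash)→2700, (C,merge)→2850, (B,merge)→2850, (C,nl_idx)→8850, (B,nl_idx)→8850 …(+2); best=2700 via (C,hash)
  {ABC}: card=750000; try (A,hash)→13400, (C,hash)→20200, (A,merge)→109500, (C,merge)→229150, (C,nl_idx)→872800, (A,nl)→1502700 …(+1); best=13400 via (A,hash)

cost=13400; order=B,C,A; methods=hash,hash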